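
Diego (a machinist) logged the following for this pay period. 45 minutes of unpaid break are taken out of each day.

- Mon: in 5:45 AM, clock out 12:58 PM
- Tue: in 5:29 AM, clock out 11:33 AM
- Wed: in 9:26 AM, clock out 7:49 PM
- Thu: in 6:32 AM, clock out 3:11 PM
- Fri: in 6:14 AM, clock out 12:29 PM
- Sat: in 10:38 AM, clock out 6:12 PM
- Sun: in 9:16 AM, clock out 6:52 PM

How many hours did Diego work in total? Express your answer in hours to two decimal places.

50.48 hours

Mon: 5:45 AM–12:58 PM = 7 h 13 min; less 45 min break → 6 h 28 min
Tue: 5:29 AM–11:33 AM = 6 h 4 min; less 45 min break → 5 h 19 min
Wed: 9:26 AM–7:49 PM = 10 h 23 min; less 45 min break → 9 h 38 min
Thu: 6:32 AM–3:11 PM = 8 h 39 min; less 45 min break → 7 h 54 min
Fri: 6:14 AM–12:29 PM = 6 h 15 min; less 45 min break → 5 h 30 min
Sat: 10:38 AM–6:12 PM = 7 h 34 min; less 45 min break → 6 h 49 min
Sun: 9:16 AM–6:52 PM = 9 h 36 min; less 45 min break → 8 h 51 min
Total: 6 h 28 min + 5 h 19 min + 9 h 38 min + 7 h 54 min + 5 h 30 min + 6 h 49 min + 8 h 51 min = 50 h 29 min.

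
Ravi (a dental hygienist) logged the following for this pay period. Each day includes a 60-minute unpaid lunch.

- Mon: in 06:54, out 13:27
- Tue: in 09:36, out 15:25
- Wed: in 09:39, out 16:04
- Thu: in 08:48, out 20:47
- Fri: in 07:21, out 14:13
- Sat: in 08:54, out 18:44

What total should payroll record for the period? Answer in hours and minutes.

Mon: 06:54–13:27 = 6 h 33 min; less 60 min break → 5 h 33 min
Tue: 09:36–15:25 = 5 h 49 min; less 60 min break → 4 h 49 min
Wed: 09:39–16:04 = 6 h 25 min; less 60 min break → 5 h 25 min
Thu: 08:48–20:47 = 11 h 59 min; less 60 min break → 10 h 59 min
Fri: 07:21–14:13 = 6 h 52 min; less 60 min break → 5 h 52 min
Sat: 08:54–18:44 = 9 h 50 min; less 60 min break → 8 h 50 min
Total: 5 h 33 min + 4 h 49 min + 5 h 25 min + 10 h 59 min + 5 h 52 min + 8 h 50 min = 41 h 28 min.

41 h 28 min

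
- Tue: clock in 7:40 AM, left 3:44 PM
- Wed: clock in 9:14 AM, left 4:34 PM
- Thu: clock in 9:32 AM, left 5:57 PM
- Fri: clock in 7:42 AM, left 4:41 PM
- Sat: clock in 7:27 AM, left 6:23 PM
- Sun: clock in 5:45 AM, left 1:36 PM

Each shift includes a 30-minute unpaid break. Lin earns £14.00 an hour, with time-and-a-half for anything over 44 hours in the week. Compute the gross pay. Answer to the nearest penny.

£712.25

Tue: 7:40 AM–3:44 PM = 8 h 4 min; less 30 min break → 7 h 34 min
Wed: 9:14 AM–4:34 PM = 7 h 20 min; less 30 min break → 6 h 50 min
Thu: 9:32 AM–5:57 PM = 8 h 25 min; less 30 min break → 7 h 55 min
Fri: 7:42 AM–4:41 PM = 8 h 59 min; less 30 min break → 8 h 29 min
Sat: 7:27 AM–6:23 PM = 10 h 56 min; less 30 min break → 10 h 26 min
Sun: 5:45 AM–1:36 PM = 7 h 51 min; less 30 min break → 7 h 21 min
Total worked: 48 h 35 min = 2915 min.
Regular 44 h 0 min = 2640 min at £14.00/h; overtime 4 h 35 min = 275 min at £21.00/h.
Pay = (2640 × £14.00 + 275 × £21.00) ÷ 60 = £712.25.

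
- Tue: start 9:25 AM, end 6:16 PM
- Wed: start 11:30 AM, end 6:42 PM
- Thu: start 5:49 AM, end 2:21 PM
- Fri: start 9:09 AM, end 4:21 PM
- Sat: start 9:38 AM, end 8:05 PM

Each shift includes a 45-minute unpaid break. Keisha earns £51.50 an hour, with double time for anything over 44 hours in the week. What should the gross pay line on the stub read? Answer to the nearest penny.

Tue: 9:25 AM–6:16 PM = 8 h 51 min; less 45 min break → 8 h 6 min
Wed: 11:30 AM–6:42 PM = 7 h 12 min; less 45 min break → 6 h 27 min
Thu: 5:49 AM–2:21 PM = 8 h 32 min; less 45 min break → 7 h 47 min
Fri: 9:09 AM–4:21 PM = 7 h 12 min; less 45 min break → 6 h 27 min
Sat: 9:38 AM–8:05 PM = 10 h 27 min; less 45 min break → 9 h 42 min
Total worked: 38 h 29 min = 2309 min.
Regular 38 h 29 min = 2309 min at £51.50/h; overtime 0 h 0 min = 0 min at £103.00/h.
Pay = (2309 × £51.50 + 0 × £103.00) ÷ 60 = £1981.89.

£1981.89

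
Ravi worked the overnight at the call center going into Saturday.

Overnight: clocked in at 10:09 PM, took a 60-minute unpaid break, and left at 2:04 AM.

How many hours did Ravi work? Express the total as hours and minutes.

Overnight: 10:09 PM → midnight = 1 h 51 min; midnight → 2:04 AM = 2 h 4 min; span 3 h 55 min; less 60 min break → 2 h 55 min

2 h 55 min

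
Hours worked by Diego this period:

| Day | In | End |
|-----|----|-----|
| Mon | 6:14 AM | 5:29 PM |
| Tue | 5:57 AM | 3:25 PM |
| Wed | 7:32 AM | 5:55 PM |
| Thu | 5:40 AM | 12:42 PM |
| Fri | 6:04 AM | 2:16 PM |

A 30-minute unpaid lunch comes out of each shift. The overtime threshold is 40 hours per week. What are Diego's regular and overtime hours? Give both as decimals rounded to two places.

Regular 40.00 hours, overtime 3.83 hours

Mon: 6:14 AM–5:29 PM = 11 h 15 min; less 30 min break → 10 h 45 min
Tue: 5:57 AM–3:25 PM = 9 h 28 min; less 30 min break → 8 h 58 min
Wed: 7:32 AM–5:55 PM = 10 h 23 min; less 30 min break → 9 h 53 min
Thu: 5:40 AM–12:42 PM = 7 h 2 min; less 30 min break → 6 h 32 min
Fri: 6:04 AM–2:16 PM = 8 h 12 min; less 30 min break → 7 h 42 min
Total worked: 43 h 50 min = 43.83 h.
Threshold 40 h → overtime 3 h 50 min, regular 40 h 0 min.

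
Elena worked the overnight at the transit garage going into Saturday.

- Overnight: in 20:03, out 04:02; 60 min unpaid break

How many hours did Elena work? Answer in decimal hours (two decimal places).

Overnight: 20:03 → midnight = 3 h 57 min; midnight → 04:02 = 4 h 2 min; span 7 h 59 min; less 60 min break → 6 h 59 min

6.98 hours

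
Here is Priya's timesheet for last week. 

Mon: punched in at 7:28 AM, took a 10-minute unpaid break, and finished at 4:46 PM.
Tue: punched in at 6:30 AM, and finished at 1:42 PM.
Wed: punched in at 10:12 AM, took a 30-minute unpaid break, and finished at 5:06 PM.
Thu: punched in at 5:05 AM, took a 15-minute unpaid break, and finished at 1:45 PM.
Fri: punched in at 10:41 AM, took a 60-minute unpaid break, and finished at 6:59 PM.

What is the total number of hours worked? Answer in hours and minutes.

Mon: 7:28 AM–4:46 PM = 9 h 18 min; less 10 min break → 9 h 8 min
Tue: 6:30 AM–1:42 PM = 7 h 12 min
Wed: 10:12 AM–5:06 PM = 6 h 54 min; less 30 min break → 6 h 24 min
Thu: 5:05 AM–1:45 PM = 8 h 40 min; less 15 min break → 8 h 25 min
Fri: 10:41 AM–6:59 PM = 8 h 18 min; less 60 min break → 7 h 18 min
Total: 9 h 8 min + 7 h 12 min + 6 h 24 min + 8 h 25 min + 7 h 18 min = 38 h 27 min.

38 h 27 min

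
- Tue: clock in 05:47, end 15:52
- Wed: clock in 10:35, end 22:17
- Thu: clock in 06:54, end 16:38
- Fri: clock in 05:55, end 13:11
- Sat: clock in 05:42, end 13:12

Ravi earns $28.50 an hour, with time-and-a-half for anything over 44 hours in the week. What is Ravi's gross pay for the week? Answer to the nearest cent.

$1351.61

Tue: 05:47–15:52 = 10 h 5 min
Wed: 10:35–22:17 = 11 h 42 min
Thu: 06:54–16:38 = 9 h 44 min
Fri: 05:55–13:11 = 7 h 16 min
Sat: 05:42–13:12 = 7 h 30 min
Total worked: 46 h 17 min = 2777 min.
Regular 44 h 0 min = 2640 min at $28.50/h; overtime 2 h 17 min = 137 min at $42.75/h.
Pay = (2640 × $28.50 + 137 × $42.75) ÷ 60 = $1351.61.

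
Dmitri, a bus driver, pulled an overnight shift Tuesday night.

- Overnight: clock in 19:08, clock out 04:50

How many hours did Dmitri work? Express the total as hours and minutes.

Overnight: 19:08 → midnight = 4 h 52 min; midnight → 04:50 = 4 h 50 min; span 9 h 42 min

9 h 42 min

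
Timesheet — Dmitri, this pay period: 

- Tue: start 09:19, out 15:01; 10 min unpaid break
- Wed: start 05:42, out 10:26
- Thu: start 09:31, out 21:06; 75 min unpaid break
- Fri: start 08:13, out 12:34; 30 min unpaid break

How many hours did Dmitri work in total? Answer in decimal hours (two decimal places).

24.45 hours

Tue: 09:19–15:01 = 5 h 42 min; less 10 min break → 5 h 32 min
Wed: 05:42–10:26 = 4 h 44 min
Thu: 09:31–21:06 = 11 h 35 min; less 75 min break → 10 h 20 min
Fri: 08:13–12:34 = 4 h 21 min; less 30 min break → 3 h 51 min
Total: 5 h 32 min + 4 h 44 min + 10 h 20 min + 3 h 51 min = 24 h 27 min.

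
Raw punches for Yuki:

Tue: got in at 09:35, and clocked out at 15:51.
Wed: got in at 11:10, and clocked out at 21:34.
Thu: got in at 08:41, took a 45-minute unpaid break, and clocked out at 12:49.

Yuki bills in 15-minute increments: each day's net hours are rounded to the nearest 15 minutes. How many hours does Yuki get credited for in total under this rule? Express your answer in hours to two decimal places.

20.25 hours

Tue: 09:35–15:51 = 6 h 16 min → rounds to 6 h 15 min
Wed: 11:10–21:34 = 10 h 24 min → rounds to 10 h 30 min
Thu: 08:41–12:49 = 4 h 8 min − 45 min = 3 h 23 min → rounds to 3 h 30 min
Total credited: 20 h 15 min.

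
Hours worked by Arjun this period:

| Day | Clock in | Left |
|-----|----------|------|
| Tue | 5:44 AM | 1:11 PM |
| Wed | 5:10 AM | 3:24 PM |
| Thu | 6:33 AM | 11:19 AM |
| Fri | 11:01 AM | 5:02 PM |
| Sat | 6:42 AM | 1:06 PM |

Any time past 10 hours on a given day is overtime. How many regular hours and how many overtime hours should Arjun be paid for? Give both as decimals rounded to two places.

Tue: 5:44 AM–1:11 PM = 7 h 27 min
Wed: 5:10 AM–3:24 PM = 10 h 14 min
Thu: 6:33 AM–11:19 AM = 4 h 46 min
Fri: 11:01 AM–5:02 PM = 6 h 1 min
Sat: 6:42 AM–1:06 PM = 6 h 24 min
Tue reg 7 h 27 min / OT 0 h 0 min; Wed reg 10 h 0 min / OT 0 h 14 min; Thu reg 4 h 46 min / OT 0 h 0 min; Fri reg 6 h 1 min / OT 0 h 0 min; Sat reg 6 h 24 min / OT 0 h 0 min.
Totals: regular 34 h 38 min, overtime 0 h 14 min.

Regular 34.63 hours, overtime 0.23 hours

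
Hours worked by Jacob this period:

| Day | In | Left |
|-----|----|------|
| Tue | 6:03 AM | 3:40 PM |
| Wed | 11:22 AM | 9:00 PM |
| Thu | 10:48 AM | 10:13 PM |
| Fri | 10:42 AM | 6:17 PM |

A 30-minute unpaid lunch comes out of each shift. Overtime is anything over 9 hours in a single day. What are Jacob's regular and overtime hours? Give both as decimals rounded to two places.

Tue: 6:03 AM–3:40 PM = 9 h 37 min; less 30 min break → 9 h 7 min
Wed: 11:22 AM–9:00 PM = 9 h 38 min; less 30 min break → 9 h 8 min
Thu: 10:48 AM–10:13 PM = 11 h 25 min; less 30 min break → 10 h 55 min
Fri: 10:42 AM–6:17 PM = 7 h 35 min; less 30 min break → 7 h 5 min
Tue reg 9 h 0 min / OT 0 h 7 min; Wed reg 9 h 0 min / OT 0 h 8 min; Thu reg 9 h 0 min / OT 1 h 55 min; Fri reg 7 h 5 min / OT 0 h 0 min.
Totals: regular 34 h 5 min, overtime 2 h 10 min.

Regular 34.08 hours, overtime 2.17 hours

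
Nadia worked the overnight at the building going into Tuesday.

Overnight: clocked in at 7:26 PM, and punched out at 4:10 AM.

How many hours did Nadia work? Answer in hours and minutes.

Overnight: 7:26 PM → midnight = 4 h 34 min; midnight → 4:10 AM = 4 h 10 min; span 8 h 44 min

8 h 44 min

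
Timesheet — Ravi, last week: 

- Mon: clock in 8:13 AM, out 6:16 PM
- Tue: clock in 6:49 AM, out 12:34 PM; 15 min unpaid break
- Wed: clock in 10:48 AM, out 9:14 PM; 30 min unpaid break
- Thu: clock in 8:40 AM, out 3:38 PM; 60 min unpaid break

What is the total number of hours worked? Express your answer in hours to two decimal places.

Mon: 8:13 AM–6:16 PM = 10 h 3 min
Tue: 6:49 AM–12:34 PM = 5 h 45 min; less 15 min break → 5 h 30 min
Wed: 10:48 AM–9:14 PM = 10 h 26 min; less 30 min break → 9 h 56 min
Thu: 8:40 AM–3:38 PM = 6 h 58 min; less 60 min break → 5 h 58 min
Total: 10 h 3 min + 5 h 30 min + 9 h 56 min + 5 h 58 min = 31 h 27 min.

31.45 hours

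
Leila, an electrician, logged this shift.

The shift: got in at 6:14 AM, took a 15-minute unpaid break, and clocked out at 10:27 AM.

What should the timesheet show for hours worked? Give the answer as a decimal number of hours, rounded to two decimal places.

The shift: 6:14 AM–10:27 AM = 4 h 13 min; less 15 min break → 3 h 58 min

3.97 hours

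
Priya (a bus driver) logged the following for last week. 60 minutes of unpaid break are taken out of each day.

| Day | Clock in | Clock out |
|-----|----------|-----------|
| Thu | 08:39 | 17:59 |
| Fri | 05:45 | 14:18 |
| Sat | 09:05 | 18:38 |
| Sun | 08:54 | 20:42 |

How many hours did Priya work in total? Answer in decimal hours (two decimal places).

Thu: 08:39–17:59 = 9 h 20 min; less 60 min break → 8 h 20 min
Fri: 05:45–14:18 = 8 h 33 min; less 60 min break → 7 h 33 min
Sat: 09:05–18:38 = 9 h 33 min; less 60 min break → 8 h 33 min
Sun: 08:54–20:42 = 11 h 48 min; less 60 min break → 10 h 48 min
Total: 8 h 20 min + 7 h 33 min + 8 h 33 min + 10 h 48 min = 35 h 14 min.

35.23 hours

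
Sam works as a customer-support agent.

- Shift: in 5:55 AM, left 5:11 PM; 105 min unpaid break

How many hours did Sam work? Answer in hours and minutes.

Shift: 5:55 AM–5:11 PM = 11 h 16 min; less 105 min break → 9 h 31 min

9 h 31 min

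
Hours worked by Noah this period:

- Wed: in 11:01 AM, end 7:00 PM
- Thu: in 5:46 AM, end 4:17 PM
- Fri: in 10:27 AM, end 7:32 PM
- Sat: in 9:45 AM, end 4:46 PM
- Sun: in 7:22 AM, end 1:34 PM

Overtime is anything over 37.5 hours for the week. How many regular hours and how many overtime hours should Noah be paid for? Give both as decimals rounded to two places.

Wed: 11:01 AM–7:00 PM = 7 h 59 min
Thu: 5:46 AM–4:17 PM = 10 h 31 min
Fri: 10:27 AM–7:32 PM = 9 h 5 min
Sat: 9:45 AM–4:46 PM = 7 h 1 min
Sun: 7:22 AM–1:34 PM = 6 h 12 min
Total worked: 40 h 48 min = 40.80 h.
Threshold 37.5 h → overtime 3 h 18 min, regular 37 h 30 min.

Regular 37.50 hours, overtime 3.30 hours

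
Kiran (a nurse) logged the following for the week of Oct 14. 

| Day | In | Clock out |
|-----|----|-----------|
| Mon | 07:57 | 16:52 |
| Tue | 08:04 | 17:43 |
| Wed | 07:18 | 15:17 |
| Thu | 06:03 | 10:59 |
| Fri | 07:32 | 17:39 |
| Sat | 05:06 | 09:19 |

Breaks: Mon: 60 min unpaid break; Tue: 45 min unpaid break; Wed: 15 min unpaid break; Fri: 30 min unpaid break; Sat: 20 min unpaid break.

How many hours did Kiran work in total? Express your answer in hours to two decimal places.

Mon: 07:57–16:52 = 8 h 55 min; less 60 min break → 7 h 55 min
Tue: 08:04–17:43 = 9 h 39 min; less 45 min break → 8 h 54 min
Wed: 07:18–15:17 = 7 h 59 min; less 15 min break → 7 h 44 min
Thu: 06:03–10:59 = 4 h 56 min
Fri: 07:32–17:39 = 10 h 7 min; less 30 min break → 9 h 37 min
Sat: 05:06–09:19 = 4 h 13 min; less 20 min break → 3 h 53 min
Total: 7 h 55 min + 8 h 54 min + 7 h 44 min + 4 h 56 min + 9 h 37 min + 3 h 53 min = 42 h 59 min.

42.98 hours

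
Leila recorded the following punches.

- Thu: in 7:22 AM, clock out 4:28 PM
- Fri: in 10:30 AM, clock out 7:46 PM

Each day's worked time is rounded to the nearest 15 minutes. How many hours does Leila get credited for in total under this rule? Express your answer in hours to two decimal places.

18.25 hours

Thu: 7:22 AM–4:28 PM = 9 h 6 min → rounds to 9 h 0 min
Fri: 10:30 AM–7:46 PM = 9 h 16 min → rounds to 9 h 15 min
Total credited: 18 h 15 min.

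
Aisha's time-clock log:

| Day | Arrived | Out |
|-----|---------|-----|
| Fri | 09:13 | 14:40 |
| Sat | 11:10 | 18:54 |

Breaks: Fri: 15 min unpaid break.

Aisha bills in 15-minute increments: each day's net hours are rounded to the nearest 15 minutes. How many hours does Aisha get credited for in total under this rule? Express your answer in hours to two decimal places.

13.00 hours

Fri: 09:13–14:40 = 5 h 27 min − 15 min = 5 h 12 min → rounds to 5 h 15 min
Sat: 11:10–18:54 = 7 h 44 min → rounds to 7 h 45 min
Total credited: 13 h 0 min.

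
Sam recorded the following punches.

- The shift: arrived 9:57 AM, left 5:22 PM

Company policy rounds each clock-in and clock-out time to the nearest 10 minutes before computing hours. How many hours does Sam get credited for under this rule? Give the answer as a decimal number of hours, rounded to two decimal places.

The shift: in 9:57 AM→10:00 AM, out 5:22 PM→5:20 PM; 7 h 20 min

7.33 hours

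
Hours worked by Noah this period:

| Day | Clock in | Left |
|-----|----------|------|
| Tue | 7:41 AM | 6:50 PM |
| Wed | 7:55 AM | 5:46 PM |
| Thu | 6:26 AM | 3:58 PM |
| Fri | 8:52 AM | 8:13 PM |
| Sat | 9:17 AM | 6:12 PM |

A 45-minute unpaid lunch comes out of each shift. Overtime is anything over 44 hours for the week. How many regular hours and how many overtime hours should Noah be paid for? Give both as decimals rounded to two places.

Tue: 7:41 AM–6:50 PM = 11 h 9 min; less 45 min break → 10 h 24 min
Wed: 7:55 AM–5:46 PM = 9 h 51 min; less 45 min break → 9 h 6 min
Thu: 6:26 AM–3:58 PM = 9 h 32 min; less 45 min break → 8 h 47 min
Fri: 8:52 AM–8:13 PM = 11 h 21 min; less 45 min break → 10 h 36 min
Sat: 9:17 AM–6:12 PM = 8 h 55 min; less 45 min break → 8 h 10 min
Total worked: 47 h 3 min = 47.05 h.
Threshold 44 h → overtime 3 h 3 min, regular 44 h 0 min.

Regular 44.00 hours, overtime 3.05 hours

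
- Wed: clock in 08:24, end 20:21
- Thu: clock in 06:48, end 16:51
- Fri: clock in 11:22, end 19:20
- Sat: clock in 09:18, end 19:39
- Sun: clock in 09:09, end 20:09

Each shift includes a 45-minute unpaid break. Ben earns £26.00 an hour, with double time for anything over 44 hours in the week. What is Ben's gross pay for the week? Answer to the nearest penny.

Wed: 08:24–20:21 = 11 h 57 min; less 45 min break → 11 h 12 min
Thu: 06:48–16:51 = 10 h 3 min; less 45 min break → 9 h 18 min
Fri: 11:22–19:20 = 7 h 58 min; less 45 min break → 7 h 13 min
Sat: 09:18–19:39 = 10 h 21 min; less 45 min break → 9 h 36 min
Sun: 09:09–20:09 = 11 h 0 min; less 45 min break → 10 h 15 min
Total worked: 47 h 34 min = 2854 min.
Regular 44 h 0 min = 2640 min at £26.00/h; overtime 3 h 34 min = 214 min at £52.00/h.
Pay = (2640 × £26.00 + 214 × £52.00) ÷ 60 = £1329.47.

£1329.47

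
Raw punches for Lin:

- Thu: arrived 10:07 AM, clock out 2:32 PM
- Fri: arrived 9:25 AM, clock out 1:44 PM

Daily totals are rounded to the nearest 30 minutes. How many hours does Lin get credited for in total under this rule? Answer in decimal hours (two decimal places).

Thu: 10:07 AM–2:32 PM = 4 h 25 min → rounds to 4 h 30 min
Fri: 9:25 AM–1:44 PM = 4 h 19 min → rounds to 4 h 30 min
Total credited: 9 h 0 min.

9.00 hours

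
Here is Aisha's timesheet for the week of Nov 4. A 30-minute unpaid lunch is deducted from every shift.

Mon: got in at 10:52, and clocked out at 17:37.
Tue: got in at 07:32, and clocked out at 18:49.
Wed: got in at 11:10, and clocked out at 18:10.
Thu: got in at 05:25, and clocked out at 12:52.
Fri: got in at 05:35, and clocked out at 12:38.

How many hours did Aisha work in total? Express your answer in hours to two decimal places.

Mon: 10:52–17:37 = 6 h 45 min; less 30 min break → 6 h 15 min
Tue: 07:32–18:49 = 11 h 17 min; less 30 min break → 10 h 47 min
Wed: 11:10–18:10 = 7 h 0 min; less 30 min break → 6 h 30 min
Thu: 05:25–12:52 = 7 h 27 min; less 30 min break → 6 h 57 min
Fri: 05:35–12:38 = 7 h 3 min; less 30 min break → 6 h 33 min
Total: 6 h 15 min + 10 h 47 min + 6 h 30 min + 6 h 57 min + 6 h 33 min = 37 h 2 min.

37.03 hours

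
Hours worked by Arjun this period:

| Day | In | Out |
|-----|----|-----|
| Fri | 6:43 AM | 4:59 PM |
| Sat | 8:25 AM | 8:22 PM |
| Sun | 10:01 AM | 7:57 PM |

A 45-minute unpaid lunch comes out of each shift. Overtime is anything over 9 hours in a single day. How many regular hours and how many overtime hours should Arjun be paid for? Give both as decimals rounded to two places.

Fri: 6:43 AM–4:59 PM = 10 h 16 min; less 45 min break → 9 h 31 min
Sat: 8:25 AM–8:22 PM = 11 h 57 min; less 45 min break → 11 h 12 min
Sun: 10:01 AM–7:57 PM = 9 h 56 min; less 45 min break → 9 h 11 min
Fri reg 9 h 0 min / OT 0 h 31 min; Sat reg 9 h 0 min / OT 2 h 12 min; Sun reg 9 h 0 min / OT 0 h 11 min.
Totals: regular 27 h 0 min, overtime 2 h 54 min.

Regular 27.00 hours, overtime 2.90 hours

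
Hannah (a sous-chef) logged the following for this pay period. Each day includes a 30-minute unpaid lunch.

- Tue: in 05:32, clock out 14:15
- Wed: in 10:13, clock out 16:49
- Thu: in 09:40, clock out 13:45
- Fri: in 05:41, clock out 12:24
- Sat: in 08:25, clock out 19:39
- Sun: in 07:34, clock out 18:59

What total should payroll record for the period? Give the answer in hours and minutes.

Tue: 05:32–14:15 = 8 h 43 min; less 30 min break → 8 h 13 min
Wed: 10:13–16:49 = 6 h 36 min; less 30 min break → 6 h 6 min
Thu: 09:40–13:45 = 4 h 5 min; less 30 min break → 3 h 35 min
Fri: 05:41–12:24 = 6 h 43 min; less 30 min break → 6 h 13 min
Sat: 08:25–19:39 = 11 h 14 min; less 30 min break → 10 h 44 min
Sun: 07:34–18:59 = 11 h 25 min; less 30 min break → 10 h 55 min
Total: 8 h 13 min + 6 h 6 min + 3 h 35 min + 6 h 13 min + 10 h 44 min + 10 h 55 min = 45 h 46 min.

45 h 46 min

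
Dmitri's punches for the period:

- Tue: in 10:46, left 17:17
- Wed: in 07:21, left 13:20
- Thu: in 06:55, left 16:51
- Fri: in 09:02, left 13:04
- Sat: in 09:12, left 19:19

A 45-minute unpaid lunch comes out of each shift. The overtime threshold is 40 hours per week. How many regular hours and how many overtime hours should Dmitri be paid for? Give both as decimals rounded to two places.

Regular 32.83 hours, overtime 0.00 hours

Tue: 10:46–17:17 = 6 h 31 min; less 45 min break → 5 h 46 min
Wed: 07:21–13:20 = 5 h 59 min; less 45 min break → 5 h 14 min
Thu: 06:55–16:51 = 9 h 56 min; less 45 min break → 9 h 11 min
Fri: 09:02–13:04 = 4 h 2 min; less 45 min break → 3 h 17 min
Sat: 09:12–19:19 = 10 h 7 min; less 45 min break → 9 h 22 min
Total worked: 32 h 50 min = 32.83 h.
Threshold 40 h → overtime 0 h 0 min, regular 32 h 50 min.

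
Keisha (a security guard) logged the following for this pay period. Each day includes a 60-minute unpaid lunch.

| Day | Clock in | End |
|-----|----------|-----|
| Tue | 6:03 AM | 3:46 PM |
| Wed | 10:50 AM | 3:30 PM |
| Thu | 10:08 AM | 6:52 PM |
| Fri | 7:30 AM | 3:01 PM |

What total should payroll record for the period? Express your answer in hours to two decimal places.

26.63 hours

Tue: 6:03 AM–3:46 PM = 9 h 43 min; less 60 min break → 8 h 43 min
Wed: 10:50 AM–3:30 PM = 4 h 40 min; less 60 min break → 3 h 40 min
Thu: 10:08 AM–6:52 PM = 8 h 44 min; less 60 min break → 7 h 44 min
Fri: 7:30 AM–3:01 PM = 7 h 31 min; less 60 min break → 6 h 31 min
Total: 8 h 43 min + 3 h 40 min + 7 h 44 min + 6 h 31 min = 26 h 38 min.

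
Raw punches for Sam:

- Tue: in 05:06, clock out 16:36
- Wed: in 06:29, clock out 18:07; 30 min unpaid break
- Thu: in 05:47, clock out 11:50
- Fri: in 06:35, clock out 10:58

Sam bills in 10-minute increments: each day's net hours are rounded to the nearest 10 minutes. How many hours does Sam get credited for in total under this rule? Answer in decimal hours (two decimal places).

Tue: 05:06–16:36 = 11 h 30 min → rounds to 11 h 30 min
Wed: 06:29–18:07 = 11 h 38 min − 30 min = 11 h 8 min → rounds to 11 h 10 min
Thu: 05:47–11:50 = 6 h 3 min → rounds to 6 h 0 min
Fri: 06:35–10:58 = 4 h 23 min → rounds to 4 h 20 min
Total credited: 33 h 0 min.

33.00 hours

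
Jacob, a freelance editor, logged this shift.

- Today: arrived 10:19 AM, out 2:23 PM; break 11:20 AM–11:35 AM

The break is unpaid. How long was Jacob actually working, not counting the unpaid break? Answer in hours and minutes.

Today: 10:19 AM–2:23 PM = 4 h 4 min; less 15 min break → 3 h 49 min

3 h 49 min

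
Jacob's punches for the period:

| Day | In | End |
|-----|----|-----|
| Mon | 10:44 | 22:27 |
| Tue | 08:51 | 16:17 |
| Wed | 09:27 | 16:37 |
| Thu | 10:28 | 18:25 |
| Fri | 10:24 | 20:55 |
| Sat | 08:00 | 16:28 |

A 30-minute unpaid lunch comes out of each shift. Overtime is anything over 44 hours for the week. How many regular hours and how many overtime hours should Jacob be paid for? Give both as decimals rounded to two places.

Regular 44.00 hours, overtime 6.25 hours

Mon: 10:44–22:27 = 11 h 43 min; less 30 min break → 11 h 13 min
Tue: 08:51–16:17 = 7 h 26 min; less 30 min break → 6 h 56 min
Wed: 09:27–16:37 = 7 h 10 min; less 30 min break → 6 h 40 min
Thu: 10:28–18:25 = 7 h 57 min; less 30 min break → 7 h 27 min
Fri: 10:24–20:55 = 10 h 31 min; less 30 min break → 10 h 1 min
Sat: 08:00–16:28 = 8 h 28 min; less 30 min break → 7 h 58 min
Total worked: 50 h 15 min = 50.25 h.
Threshold 44 h → overtime 6 h 15 min, regular 44 h 0 min.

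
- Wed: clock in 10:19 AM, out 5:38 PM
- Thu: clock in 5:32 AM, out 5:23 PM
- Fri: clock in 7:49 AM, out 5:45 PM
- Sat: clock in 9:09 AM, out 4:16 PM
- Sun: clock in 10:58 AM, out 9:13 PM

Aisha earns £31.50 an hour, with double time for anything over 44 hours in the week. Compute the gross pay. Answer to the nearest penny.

Wed: 10:19 AM–5:38 PM = 7 h 19 min
Thu: 5:32 AM–5:23 PM = 11 h 51 min
Fri: 7:49 AM–5:45 PM = 9 h 56 min
Sat: 9:09 AM–4:16 PM = 7 h 7 min
Sun: 10:58 AM–9:13 PM = 10 h 15 min
Total worked: 46 h 28 min = 2788 min.
Regular 44 h 0 min = 2640 min at £31.50/h; overtime 2 h 28 min = 148 min at £63.00/h.
Pay = (2640 × £31.50 + 148 × £63.00) ÷ 60 = £1541.40.

£1541.40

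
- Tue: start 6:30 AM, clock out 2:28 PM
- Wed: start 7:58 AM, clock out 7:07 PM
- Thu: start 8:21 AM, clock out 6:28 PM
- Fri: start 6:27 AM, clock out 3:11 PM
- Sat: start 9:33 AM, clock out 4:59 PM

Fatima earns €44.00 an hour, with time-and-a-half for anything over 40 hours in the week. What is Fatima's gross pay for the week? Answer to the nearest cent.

Tue: 6:30 AM–2:28 PM = 7 h 58 min
Wed: 7:58 AM–7:07 PM = 11 h 9 min
Thu: 8:21 AM–6:28 PM = 10 h 7 min
Fri: 6:27 AM–3:11 PM = 8 h 44 min
Sat: 9:33 AM–4:59 PM = 7 h 26 min
Total worked: 45 h 24 min = 2724 min.
Regular 40 h 0 min = 2400 min at €44.00/h; overtime 5 h 24 min = 324 min at €66.00/h.
Pay = (2400 × €44.00 + 324 × €66.00) ÷ 60 = €2116.40.

€2116.40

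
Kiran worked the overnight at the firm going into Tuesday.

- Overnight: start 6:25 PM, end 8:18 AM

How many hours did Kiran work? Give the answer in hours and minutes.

13 h 53 min

Overnight: 6:25 PM → midnight = 5 h 35 min; midnight → 8:18 AM = 8 h 18 min; span 13 h 53 min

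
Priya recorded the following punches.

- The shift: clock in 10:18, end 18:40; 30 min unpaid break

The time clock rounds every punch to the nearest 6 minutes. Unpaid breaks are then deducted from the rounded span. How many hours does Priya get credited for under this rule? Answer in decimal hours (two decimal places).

The shift: in 10:18→10:18, out 18:40→18:42; 8 h 24 min − 30 min = 7 h 54 min

7.90 hours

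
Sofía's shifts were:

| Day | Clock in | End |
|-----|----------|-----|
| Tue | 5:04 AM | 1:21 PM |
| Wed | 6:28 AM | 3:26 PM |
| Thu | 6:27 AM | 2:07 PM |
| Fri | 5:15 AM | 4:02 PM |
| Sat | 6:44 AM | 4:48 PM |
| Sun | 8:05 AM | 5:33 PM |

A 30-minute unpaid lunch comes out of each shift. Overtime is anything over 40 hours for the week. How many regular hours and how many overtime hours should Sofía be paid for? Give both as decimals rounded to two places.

Regular 40.00 hours, overtime 12.23 hours

Tue: 5:04 AM–1:21 PM = 8 h 17 min; less 30 min break → 7 h 47 min
Wed: 6:28 AM–3:26 PM = 8 h 58 min; less 30 min break → 8 h 28 min
Thu: 6:27 AM–2:07 PM = 7 h 40 min; less 30 min break → 7 h 10 min
Fri: 5:15 AM–4:02 PM = 10 h 47 min; less 30 min break → 10 h 17 min
Sat: 6:44 AM–4:48 PM = 10 h 4 min; less 30 min break → 9 h 34 min
Sun: 8:05 AM–5:33 PM = 9 h 28 min; less 30 min break → 8 h 58 min
Total worked: 52 h 14 min = 52.23 h.
Threshold 40 h → overtime 12 h 14 min, regular 40 h 0 min.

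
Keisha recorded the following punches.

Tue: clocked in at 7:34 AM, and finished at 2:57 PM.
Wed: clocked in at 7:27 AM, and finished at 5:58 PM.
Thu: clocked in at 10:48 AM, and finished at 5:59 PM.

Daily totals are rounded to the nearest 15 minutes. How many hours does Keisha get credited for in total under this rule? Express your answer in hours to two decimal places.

Tue: 7:34 AM–2:57 PM = 7 h 23 min → rounds to 7 h 30 min
Wed: 7:27 AM–5:58 PM = 10 h 31 min → rounds to 10 h 30 min
Thu: 10:48 AM–5:59 PM = 7 h 11 min → rounds to 7 h 15 min
Total credited: 25 h 15 min.

25.25 hours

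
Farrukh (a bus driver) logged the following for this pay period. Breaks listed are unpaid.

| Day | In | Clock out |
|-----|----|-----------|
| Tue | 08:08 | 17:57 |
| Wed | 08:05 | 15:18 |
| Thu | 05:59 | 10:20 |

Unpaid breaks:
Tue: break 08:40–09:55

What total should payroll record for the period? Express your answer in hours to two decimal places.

Tue: 08:08–17:57 = 9 h 49 min; less 75 min break → 8 h 34 min
Wed: 08:05–15:18 = 7 h 13 min
Thu: 05:59–10:20 = 4 h 21 min
Total: 8 h 34 min + 7 h 13 min + 4 h 21 min = 20 h 8 min.

20.13 hours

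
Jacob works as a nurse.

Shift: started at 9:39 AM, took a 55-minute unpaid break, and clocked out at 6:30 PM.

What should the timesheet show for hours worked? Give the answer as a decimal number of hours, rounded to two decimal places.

Shift: 9:39 AM–6:30 PM = 8 h 51 min; less 55 min break → 7 h 56 min

7.93 hours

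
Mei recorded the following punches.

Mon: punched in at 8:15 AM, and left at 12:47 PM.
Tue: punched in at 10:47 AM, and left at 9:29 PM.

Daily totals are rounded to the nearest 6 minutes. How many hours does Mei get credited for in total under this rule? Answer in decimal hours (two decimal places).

15.20 hours

Mon: 8:15 AM–12:47 PM = 4 h 32 min → rounds to 4 h 30 min
Tue: 10:47 AM–9:29 PM = 10 h 42 min → rounds to 10 h 42 min
Total credited: 15 h 12 min.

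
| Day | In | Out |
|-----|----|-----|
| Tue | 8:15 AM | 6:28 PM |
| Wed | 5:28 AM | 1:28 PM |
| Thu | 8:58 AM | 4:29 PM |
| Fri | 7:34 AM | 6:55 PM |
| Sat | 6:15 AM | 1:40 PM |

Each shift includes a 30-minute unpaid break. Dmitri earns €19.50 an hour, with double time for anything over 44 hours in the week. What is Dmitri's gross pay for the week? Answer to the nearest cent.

Tue: 8:15 AM–6:28 PM = 10 h 13 min; less 30 min break → 9 h 43 min
Wed: 5:28 AM–1:28 PM = 8 h 0 min; less 30 min break → 7 h 30 min
Thu: 8:58 AM–4:29 PM = 7 h 31 min; less 30 min break → 7 h 1 min
Fri: 7:34 AM–6:55 PM = 11 h 21 min; less 30 min break → 10 h 51 min
Sat: 6:15 AM–1:40 PM = 7 h 25 min; less 30 min break → 6 h 55 min
Total worked: 42 h 0 min = 2520 min.
Regular 42 h 0 min = 2520 min at €19.50/h; overtime 0 h 0 min = 0 min at €39.00/h.
Pay = (2520 × €19.50 + 0 × €39.00) ÷ 60 = €819.00.

€819.00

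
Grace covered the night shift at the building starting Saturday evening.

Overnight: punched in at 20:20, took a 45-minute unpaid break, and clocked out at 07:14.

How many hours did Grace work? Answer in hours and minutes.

10 h 9 min

Overnight: 20:20 → midnight = 3 h 40 min; midnight → 07:14 = 7 h 14 min; span 10 h 54 min; less 45 min break → 10 h 9 min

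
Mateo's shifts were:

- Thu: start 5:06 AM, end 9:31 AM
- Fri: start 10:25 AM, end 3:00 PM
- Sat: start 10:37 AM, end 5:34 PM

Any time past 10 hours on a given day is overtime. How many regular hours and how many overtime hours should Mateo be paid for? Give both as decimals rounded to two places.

Regular 15.95 hours, overtime 0.00 hours

Thu: 5:06 AM–9:31 AM = 4 h 25 min
Fri: 10:25 AM–3:00 PM = 4 h 35 min
Sat: 10:37 AM–5:34 PM = 6 h 57 min
Thu reg 4 h 25 min / OT 0 h 0 min; Fri reg 4 h 35 min / OT 0 h 0 min; Sat reg 6 h 57 min / OT 0 h 0 min.
Totals: regular 15 h 57 min, overtime 0 h 0 min.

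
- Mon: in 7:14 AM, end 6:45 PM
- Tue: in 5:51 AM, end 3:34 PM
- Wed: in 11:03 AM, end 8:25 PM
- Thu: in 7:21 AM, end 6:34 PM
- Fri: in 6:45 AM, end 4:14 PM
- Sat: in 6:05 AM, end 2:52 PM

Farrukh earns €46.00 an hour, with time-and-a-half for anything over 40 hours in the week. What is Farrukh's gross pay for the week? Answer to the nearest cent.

€3225.75

Mon: 7:14 AM–6:45 PM = 11 h 31 min
Tue: 5:51 AM–3:34 PM = 9 h 43 min
Wed: 11:03 AM–8:25 PM = 9 h 22 min
Thu: 7:21 AM–6:34 PM = 11 h 13 min
Fri: 6:45 AM–4:14 PM = 9 h 29 min
Sat: 6:05 AM–2:52 PM = 8 h 47 min
Total worked: 60 h 5 min = 3605 min.
Regular 40 h 0 min = 2400 min at €46.00/h; overtime 20 h 5 min = 1205 min at €69.00/h.
Pay = (2400 × €46.00 + 1205 × €69.00) ÷ 60 = €3225.75.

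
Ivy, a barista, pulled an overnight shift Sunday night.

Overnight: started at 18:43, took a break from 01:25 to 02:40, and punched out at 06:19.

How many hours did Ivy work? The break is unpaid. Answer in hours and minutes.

10 h 21 min

Overnight: 18:43 → midnight = 5 h 17 min; midnight → 06:19 = 6 h 19 min; span 11 h 36 min; less 75 min break → 10 h 21 min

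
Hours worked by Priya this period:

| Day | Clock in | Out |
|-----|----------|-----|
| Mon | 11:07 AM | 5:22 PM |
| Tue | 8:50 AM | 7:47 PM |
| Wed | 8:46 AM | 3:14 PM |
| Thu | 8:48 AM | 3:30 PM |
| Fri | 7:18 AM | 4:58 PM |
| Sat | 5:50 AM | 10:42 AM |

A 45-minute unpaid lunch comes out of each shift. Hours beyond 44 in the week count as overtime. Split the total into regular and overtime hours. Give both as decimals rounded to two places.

Regular 40.40 hours, overtime 0.00 hours

Mon: 11:07 AM–5:22 PM = 6 h 15 min; less 45 min break → 5 h 30 min
Tue: 8:50 AM–7:47 PM = 10 h 57 min; less 45 min break → 10 h 12 min
Wed: 8:46 AM–3:14 PM = 6 h 28 min; less 45 min break → 5 h 43 min
Thu: 8:48 AM–3:30 PM = 6 h 42 min; less 45 min break → 5 h 57 min
Fri: 7:18 AM–4:58 PM = 9 h 40 min; less 45 min break → 8 h 55 min
Sat: 5:50 AM–10:42 AM = 4 h 52 min; less 45 min break → 4 h 7 min
Total worked: 40 h 24 min = 40.40 h.
Threshold 44 h → overtime 0 h 0 min, regular 40 h 24 min.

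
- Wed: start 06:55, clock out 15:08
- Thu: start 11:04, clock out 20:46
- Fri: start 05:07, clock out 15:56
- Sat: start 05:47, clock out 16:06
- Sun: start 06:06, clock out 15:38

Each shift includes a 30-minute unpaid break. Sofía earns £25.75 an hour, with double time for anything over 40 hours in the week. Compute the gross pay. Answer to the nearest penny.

Wed: 06:55–15:08 = 8 h 13 min; less 30 min break → 7 h 43 min
Thu: 11:04–20:46 = 9 h 42 min; less 30 min break → 9 h 12 min
Fri: 05:07–15:56 = 10 h 49 min; less 30 min break → 10 h 19 min
Sat: 05:47–16:06 = 10 h 19 min; less 30 min break → 9 h 49 min
Sun: 06:06–15:38 = 9 h 32 min; less 30 min break → 9 h 2 min
Total worked: 46 h 5 min = 2765 min.
Regular 40 h 0 min = 2400 min at £25.75/h; overtime 6 h 5 min = 365 min at £51.50/h.
Pay = (2400 × £25.75 + 365 × £51.50) ÷ 60 = £1343.29.

£1343.29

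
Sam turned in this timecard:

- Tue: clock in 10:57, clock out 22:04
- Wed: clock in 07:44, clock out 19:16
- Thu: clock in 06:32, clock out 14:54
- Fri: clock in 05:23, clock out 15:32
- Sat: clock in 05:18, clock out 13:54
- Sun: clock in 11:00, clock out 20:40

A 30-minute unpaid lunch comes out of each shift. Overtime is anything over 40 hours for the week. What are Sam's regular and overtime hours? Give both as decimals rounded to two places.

Regular 40.00 hours, overtime 16.43 hours

Tue: 10:57–22:04 = 11 h 7 min; less 30 min break → 10 h 37 min
Wed: 07:44–19:16 = 11 h 32 min; less 30 min break → 11 h 2 min
Thu: 06:32–14:54 = 8 h 22 min; less 30 min break → 7 h 52 min
Fri: 05:23–15:32 = 10 h 9 min; less 30 min break → 9 h 39 min
Sat: 05:18–13:54 = 8 h 36 min; less 30 min break → 8 h 6 min
Sun: 11:00–20:40 = 9 h 40 min; less 30 min break → 9 h 10 min
Total worked: 56 h 26 min = 56.43 h.
Threshold 40 h → overtime 16 h 26 min, regular 40 h 0 min.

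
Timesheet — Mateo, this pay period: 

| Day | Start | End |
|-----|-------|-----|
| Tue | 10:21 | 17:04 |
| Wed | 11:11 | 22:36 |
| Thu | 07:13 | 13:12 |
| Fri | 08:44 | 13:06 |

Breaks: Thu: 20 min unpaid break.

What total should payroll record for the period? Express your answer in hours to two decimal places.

28.15 hours

Tue: 10:21–17:04 = 6 h 43 min
Wed: 11:11–22:36 = 11 h 25 min
Thu: 07:13–13:12 = 5 h 59 min; less 20 min break → 5 h 39 min
Fri: 08:44–13:06 = 4 h 22 min
Total: 6 h 43 min + 11 h 25 min + 5 h 39 min + 4 h 22 min = 28 h 9 min.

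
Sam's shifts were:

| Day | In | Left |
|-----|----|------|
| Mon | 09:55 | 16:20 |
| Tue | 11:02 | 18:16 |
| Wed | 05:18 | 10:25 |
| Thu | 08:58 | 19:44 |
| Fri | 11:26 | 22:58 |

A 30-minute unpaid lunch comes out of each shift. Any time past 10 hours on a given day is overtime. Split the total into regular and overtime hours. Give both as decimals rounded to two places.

Regular 37.27 hours, overtime 1.30 hours

Mon: 09:55–16:20 = 6 h 25 min; less 30 min break → 5 h 55 min
Tue: 11:02–18:16 = 7 h 14 min; less 30 min break → 6 h 44 min
Wed: 05:18–10:25 = 5 h 7 min; less 30 min break → 4 h 37 min
Thu: 08:58–19:44 = 10 h 46 min; less 30 min break → 10 h 16 min
Fri: 11:26–22:58 = 11 h 32 min; less 30 min break → 11 h 2 min
Mon reg 5 h 55 min / OT 0 h 0 min; Tue reg 6 h 44 min / OT 0 h 0 min; Wed reg 4 h 37 min / OT 0 h 0 min; Thu reg 10 h 0 min / OT 0 h 16 min; Fri reg 10 h 0 min / OT 1 h 2 min.
Totals: regular 37 h 16 min, overtime 1 h 18 min.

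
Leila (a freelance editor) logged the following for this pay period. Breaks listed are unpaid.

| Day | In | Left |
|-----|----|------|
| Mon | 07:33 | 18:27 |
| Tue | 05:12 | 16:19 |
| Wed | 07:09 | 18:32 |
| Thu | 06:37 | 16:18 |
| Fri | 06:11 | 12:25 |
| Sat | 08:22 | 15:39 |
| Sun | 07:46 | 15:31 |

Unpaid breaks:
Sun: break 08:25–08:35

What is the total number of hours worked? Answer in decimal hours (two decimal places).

Mon: 07:33–18:27 = 10 h 54 min
Tue: 05:12–16:19 = 11 h 7 min
Wed: 07:09–18:32 = 11 h 23 min
Thu: 06:37–16:18 = 9 h 41 min
Fri: 06:11–12:25 = 6 h 14 min
Sat: 08:22–15:39 = 7 h 17 min
Sun: 07:46–15:31 = 7 h 45 min; less 10 min break → 7 h 35 min
Total: 10 h 54 min + 11 h 7 min + 11 h 23 min + 9 h 41 min + 6 h 14 min + 7 h 17 min + 7 h 35 min = 64 h 11 min.

64.18 hours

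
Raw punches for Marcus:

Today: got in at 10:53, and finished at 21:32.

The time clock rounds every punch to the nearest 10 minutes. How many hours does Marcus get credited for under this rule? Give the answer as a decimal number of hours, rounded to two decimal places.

10.67 hours

Today: in 10:53→10:50, out 21:32→21:30; 10 h 40 min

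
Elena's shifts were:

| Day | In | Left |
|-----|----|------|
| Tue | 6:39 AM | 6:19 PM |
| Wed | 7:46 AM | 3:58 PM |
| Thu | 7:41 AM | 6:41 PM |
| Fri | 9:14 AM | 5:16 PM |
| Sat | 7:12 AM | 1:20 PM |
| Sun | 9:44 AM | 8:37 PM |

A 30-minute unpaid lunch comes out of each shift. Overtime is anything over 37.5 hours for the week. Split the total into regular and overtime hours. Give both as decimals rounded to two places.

Tue: 6:39 AM–6:19 PM = 11 h 40 min; less 30 min break → 11 h 10 min
Wed: 7:46 AM–3:58 PM = 8 h 12 min; less 30 min break → 7 h 42 min
Thu: 7:41 AM–6:41 PM = 11 h 0 min; less 30 min break → 10 h 30 min
Fri: 9:14 AM–5:16 PM = 8 h 2 min; less 30 min break → 7 h 32 min
Sat: 7:12 AM–1:20 PM = 6 h 8 min; less 30 min break → 5 h 38 min
Sun: 9:44 AM–8:37 PM = 10 h 53 min; less 30 min break → 10 h 23 min
Total worked: 52 h 55 min = 52.92 h.
Threshold 37.5 h → overtime 15 h 25 min, regular 37 h 30 min.

Regular 37.50 hours, overtime 15.42 hours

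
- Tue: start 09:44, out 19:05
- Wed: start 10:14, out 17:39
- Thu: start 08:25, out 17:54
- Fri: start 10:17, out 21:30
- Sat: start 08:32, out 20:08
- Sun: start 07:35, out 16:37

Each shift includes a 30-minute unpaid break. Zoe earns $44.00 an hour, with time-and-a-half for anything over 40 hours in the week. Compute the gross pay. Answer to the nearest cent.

Tue: 09:44–19:05 = 9 h 21 min; less 30 min break → 8 h 51 min
Wed: 10:14–17:39 = 7 h 25 min; less 30 min break → 6 h 55 min
Thu: 08:25–17:54 = 9 h 29 min; less 30 min break → 8 h 59 min
Fri: 10:17–21:30 = 11 h 13 min; less 30 min break → 10 h 43 min
Sat: 08:32–20:08 = 11 h 36 min; less 30 min break → 11 h 6 min
Sun: 07:35–16:37 = 9 h 2 min; less 30 min break → 8 h 32 min
Total worked: 55 h 6 min = 3306 min.
Regular 40 h 0 min = 2400 min at $44.00/h; overtime 15 h 6 min = 906 min at $66.00/h.
Pay = (2400 × $44.00 + 906 × $66.00) ÷ 60 = $2756.60.

$2756.60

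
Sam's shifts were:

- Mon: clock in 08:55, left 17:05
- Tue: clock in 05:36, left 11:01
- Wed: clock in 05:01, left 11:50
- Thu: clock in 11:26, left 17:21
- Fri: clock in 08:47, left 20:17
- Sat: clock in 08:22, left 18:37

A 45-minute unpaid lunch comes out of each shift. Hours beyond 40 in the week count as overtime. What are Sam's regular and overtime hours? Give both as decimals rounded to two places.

Mon: 08:55–17:05 = 8 h 10 min; less 45 min break → 7 h 25 min
Tue: 05:36–11:01 = 5 h 25 min; less 45 min break → 4 h 40 min
Wed: 05:01–11:50 = 6 h 49 min; less 45 min break → 6 h 4 min
Thu: 11:26–17:21 = 5 h 55 min; less 45 min break → 5 h 10 min
Fri: 08:47–20:17 = 11 h 30 min; less 45 min break → 10 h 45 min
Sat: 08:22–18:37 = 10 h 15 min; less 45 min break → 9 h 30 min
Total worked: 43 h 34 min = 43.57 h.
Threshold 40 h → overtime 3 h 34 min, regular 40 h 0 min.

Regular 40.00 hours, overtime 3.57 hours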